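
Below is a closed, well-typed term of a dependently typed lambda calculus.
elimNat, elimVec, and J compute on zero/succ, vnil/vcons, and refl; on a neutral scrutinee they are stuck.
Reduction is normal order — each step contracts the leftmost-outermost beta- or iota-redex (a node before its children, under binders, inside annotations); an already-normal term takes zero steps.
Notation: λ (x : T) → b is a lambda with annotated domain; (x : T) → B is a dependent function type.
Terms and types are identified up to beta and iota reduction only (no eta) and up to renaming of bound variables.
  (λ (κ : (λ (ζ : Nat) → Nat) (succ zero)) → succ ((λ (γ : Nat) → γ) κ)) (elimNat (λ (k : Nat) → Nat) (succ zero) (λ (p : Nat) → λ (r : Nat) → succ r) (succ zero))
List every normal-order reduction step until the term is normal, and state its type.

normal-order reduction sequence:
  (λ (κ : (λ (ζ : Nat) → Nat) (succ zero)) → succ ((λ (γ : Nat) → γ) κ)) (elimNat (λ (k : Nat) → Nat) (succ zero) (λ (p : Nat) → λ (r : Nat) → succ r) (succ zero))
  ~> succ ((λ (κ : Nat) → κ) (elimNat (λ (ζ : Nat) → Nat) (succ zero) (λ (γ : Nat) → λ (k : Nat) → succ k) (succ zero)))
  ~> succ (elimNat (λ (κ : Nat) → Nat) (succ zero) (λ (ζ : Nat) → λ (γ : Nat) → succ γ) (succ zero))
  ~> succ ((λ (κ : Nat) → λ (ζ : Nat) → succ ζ) zero (elimNat (λ (γ : Nat) → Nat) (succ zero) (λ (k : Nat) → λ (p : Nat) → succ p) zero))
  ~> succ ((λ (κ : Nat) → succ κ) (elimNat (λ (ζ : Nat) → Nat) (succ zero) (λ (γ : Nat) → λ (k : Nat) → succ k) zero))
  ~> succ (succ (elimNat (λ (κ : Nat) → Nat) (succ zero) (λ (ζ : Nat) → λ (γ : Nat) → succ γ) zero))
  ~> succ (succ (succ zero))
type:
  Nat


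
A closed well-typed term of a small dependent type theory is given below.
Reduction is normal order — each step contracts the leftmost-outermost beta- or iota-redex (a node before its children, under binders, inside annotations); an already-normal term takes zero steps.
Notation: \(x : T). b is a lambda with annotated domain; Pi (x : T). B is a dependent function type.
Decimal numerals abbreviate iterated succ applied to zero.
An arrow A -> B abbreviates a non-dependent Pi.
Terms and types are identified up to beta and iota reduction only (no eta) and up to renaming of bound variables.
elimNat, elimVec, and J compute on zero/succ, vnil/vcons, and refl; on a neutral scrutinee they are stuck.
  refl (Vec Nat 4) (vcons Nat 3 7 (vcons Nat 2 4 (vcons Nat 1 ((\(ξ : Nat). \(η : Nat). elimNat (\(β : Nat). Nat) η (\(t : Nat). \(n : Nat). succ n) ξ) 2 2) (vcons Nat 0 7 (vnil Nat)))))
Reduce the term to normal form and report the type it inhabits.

resulting normal form:
  refl (Vec Nat 4) (vcons Nat 3 7 (vcons Nat 2 4 (vcons Nat 1 4 (vcons Nat 0 7 (vnil Nat)))))
inferred type:
  Eq (Vec Nat 4) (vcons Nat 3 7 (vcons Nat 2 4 (vcons Nat 1 4 (vcons Nat 0 7 (vnil Nat))))) (vcons Nat 3 7 (vcons Nat 2 4 (vcons Nat 1 4 (vcons Nat 0 7 (vnil Nat)))))
observation: contracting a beta-redex first, the term normalizes in 9 steps.


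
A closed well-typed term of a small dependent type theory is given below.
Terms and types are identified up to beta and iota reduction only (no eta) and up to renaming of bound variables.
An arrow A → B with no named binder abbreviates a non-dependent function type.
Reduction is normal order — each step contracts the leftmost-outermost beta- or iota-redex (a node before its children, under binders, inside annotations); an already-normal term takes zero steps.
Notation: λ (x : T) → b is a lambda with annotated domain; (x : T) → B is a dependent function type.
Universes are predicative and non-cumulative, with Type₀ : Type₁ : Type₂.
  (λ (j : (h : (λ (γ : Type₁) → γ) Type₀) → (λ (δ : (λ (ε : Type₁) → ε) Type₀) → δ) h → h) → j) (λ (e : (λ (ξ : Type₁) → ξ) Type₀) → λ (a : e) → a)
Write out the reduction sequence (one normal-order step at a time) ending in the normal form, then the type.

reduction (normal order):
  (λ (j : (h : (λ (γ : Type₁) → γ) Type₀) → (λ (δ : (λ (ε : Type₁) → ε) Type₀) → δ) h → h) → j) (λ (e : (λ (ξ : Type₁) → ξ) Type₀) → λ (a : e) → a)
  ~> λ (j : (λ (h : Type₁) → h) Type₀) → λ (γ : j) → γ
  ~> λ (j : Type₀) → λ (h : j) → h
type:
  (j : Type₀) → j → j


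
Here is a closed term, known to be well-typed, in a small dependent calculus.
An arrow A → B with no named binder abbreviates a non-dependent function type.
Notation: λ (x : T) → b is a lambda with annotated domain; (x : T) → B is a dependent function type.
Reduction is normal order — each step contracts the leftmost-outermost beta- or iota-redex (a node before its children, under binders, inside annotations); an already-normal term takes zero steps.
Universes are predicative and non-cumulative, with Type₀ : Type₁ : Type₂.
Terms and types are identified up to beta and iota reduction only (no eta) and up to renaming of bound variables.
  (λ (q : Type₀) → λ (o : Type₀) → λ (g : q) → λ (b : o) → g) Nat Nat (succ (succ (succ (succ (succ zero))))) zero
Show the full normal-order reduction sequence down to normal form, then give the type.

reduction (normal order):
  (λ (q : Type₀) → λ (o : Type₀) → λ (g : q) → λ (b : o) → g) Nat Nat (succ (succ (succ (succ (succ zero))))) zero
  ~> (λ (q : Type₀) → λ (o : Nat) → λ (g : q) → o) Nat (succ (succ (succ (succ (succ zero))))) zero
  ~> (λ (q : Nat) → λ (o : Nat) → q) (succ (succ (succ (succ (succ zero))))) zero
  ~> (λ (q : Nat) → succ (succ (succ (succ (succ zero))))) zero
  ~> succ (succ (succ (succ (succ zero))))
inferred type:
  Nat


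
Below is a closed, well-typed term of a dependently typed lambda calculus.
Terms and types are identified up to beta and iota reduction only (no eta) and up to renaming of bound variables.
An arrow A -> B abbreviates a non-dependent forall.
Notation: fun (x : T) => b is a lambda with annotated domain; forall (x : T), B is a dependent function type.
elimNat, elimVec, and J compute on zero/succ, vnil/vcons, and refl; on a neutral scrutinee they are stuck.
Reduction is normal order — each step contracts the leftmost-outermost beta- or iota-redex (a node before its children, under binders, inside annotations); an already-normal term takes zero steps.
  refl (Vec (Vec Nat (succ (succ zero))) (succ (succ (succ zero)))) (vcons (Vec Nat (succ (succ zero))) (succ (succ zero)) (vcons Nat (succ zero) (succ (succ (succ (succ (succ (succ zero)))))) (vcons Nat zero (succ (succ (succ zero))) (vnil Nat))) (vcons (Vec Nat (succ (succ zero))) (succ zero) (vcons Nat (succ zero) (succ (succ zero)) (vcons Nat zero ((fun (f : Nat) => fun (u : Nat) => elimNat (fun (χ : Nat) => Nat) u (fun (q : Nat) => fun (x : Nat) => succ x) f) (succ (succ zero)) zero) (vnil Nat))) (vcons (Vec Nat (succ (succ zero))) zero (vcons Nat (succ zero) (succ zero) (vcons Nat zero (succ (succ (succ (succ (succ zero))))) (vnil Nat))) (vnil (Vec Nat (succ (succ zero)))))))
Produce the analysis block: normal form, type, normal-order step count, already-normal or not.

normal form:
  refl (Vec (Vec Nat (succ (succ zero))) (succ (succ (succ zero)))) (vcons (Vec Nat (succ (succ zero))) (succ (succ zero)) (vcons Nat (succ zero) (succ (succ (succ (succ (succ (succ zero)))))) (vcons Nat zero (succ (succ (succ zero))) (vnil Nat))) (vcons (Vec Nat (succ (succ zero))) (succ zero) (vcons Nat (succ zero) (succ (succ zero)) (vcons Nat zero (succ (succ zero)) (vnil Nat))) (vcons (Vec Nat (succ (succ zero))) zero (vcons Nat (succ zero) (succ zero) (vcons Nat zero (succ (succ (succ (succ (succ zero))))) (vnil Nat))) (vnil (Vec Nat (succ (succ zero)))))))
inferred type:
  Eq (Vec (Vec Nat (succ (succ zero))) (succ (succ (succ zero)))) (vcons (Vec Nat (succ (succ zero))) (succ (succ zero)) (vcons Nat (succ zero) (succ (succ (succ (succ (succ (succ zero)))))) (vcons Nat zero (succ (succ (succ zero))) (vnil Nat))) (vcons (Vec Nat (succ (succ zero))) (succ zero) (vcons Nat (succ zero) (succ (succ zero)) (vcons Nat zero (succ (succ zero)) (vnil Nat))) (vcons (Vec Nat (succ (succ zero))) zero (vcons Nat (succ zero) (succ zero) (vcons Nat zero (succ (succ (succ (succ (succ zero))))) (vnil Nat))) (vnil (Vec Nat (succ (succ zero))))))) (vcons (Vec Nat (succ (succ zero))) (succ (succ zero)) (vcons Nat (succ zero) (succ (succ (succ (succ (succ (succ zero)))))) (vcons Nat zero (succ (succ (succ zero))) (vnil Nat))) (vcons (Vec Nat (succ (succ zero))) (succ zero) (vcons Nat (succ zero) (succ (succ zero)) (vcons Nat zero (succ (succ zero)) (vnil Nat))) (vcons (Vec Nat (succ (succ zero))) zero (vcons Nat (succ zero) (succ zero) (vcons Nat zero (succ (succ (succ (succ (succ zero))))) (vnil Nat))) (vnil (Vec Nat (succ (succ zero)))))))
steps to reach normal form (normal order): 9
started in normal form: no
first contracted redex: a beta-redex


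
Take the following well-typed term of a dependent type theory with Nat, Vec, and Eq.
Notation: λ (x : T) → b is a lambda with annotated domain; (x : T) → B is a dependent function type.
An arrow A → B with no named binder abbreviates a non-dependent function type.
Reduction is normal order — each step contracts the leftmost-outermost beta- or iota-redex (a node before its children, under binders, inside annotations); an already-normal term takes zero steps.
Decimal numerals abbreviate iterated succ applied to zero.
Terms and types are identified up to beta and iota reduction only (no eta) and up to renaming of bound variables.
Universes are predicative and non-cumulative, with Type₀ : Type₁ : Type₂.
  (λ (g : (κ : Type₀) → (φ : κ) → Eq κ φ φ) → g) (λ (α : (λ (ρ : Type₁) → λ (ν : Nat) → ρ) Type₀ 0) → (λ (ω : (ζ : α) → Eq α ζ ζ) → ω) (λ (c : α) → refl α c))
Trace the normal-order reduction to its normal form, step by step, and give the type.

normal-order reduction sequence:
  (λ (g : (κ : Type₀) → (φ : κ) → Eq κ φ φ) → g) (λ (α : (λ (ρ : Type₁) → λ (ν : Nat) → ρ) Type₀ 0) → (λ (ω : (ζ : α) → Eq α ζ ζ) → ω) (λ (c : α) → refl α c))
  ~> λ (g : (λ (κ : Type₁) → λ (φ : Nat) → κ) Type₀ 0) → (λ (α : (ρ : g) → Eq g ρ ρ) → α) (λ (ν : g) → refl g ν)
  ~> λ (g : (λ (κ : Nat) → Type₀) 0) → (λ (φ : (α : g) → Eq g α α) → φ) (λ (ρ : g) → refl g ρ)
  ~> λ (g : Type₀) → (λ (κ : (φ : g) → Eq g φ φ) → κ) (λ (α : g) → refl g α)
  ~> λ (g : Type₀) → λ (κ : g) → refl g κ
inferred type:
  (g : Type₀) → (κ : g) → Eq g κ κ


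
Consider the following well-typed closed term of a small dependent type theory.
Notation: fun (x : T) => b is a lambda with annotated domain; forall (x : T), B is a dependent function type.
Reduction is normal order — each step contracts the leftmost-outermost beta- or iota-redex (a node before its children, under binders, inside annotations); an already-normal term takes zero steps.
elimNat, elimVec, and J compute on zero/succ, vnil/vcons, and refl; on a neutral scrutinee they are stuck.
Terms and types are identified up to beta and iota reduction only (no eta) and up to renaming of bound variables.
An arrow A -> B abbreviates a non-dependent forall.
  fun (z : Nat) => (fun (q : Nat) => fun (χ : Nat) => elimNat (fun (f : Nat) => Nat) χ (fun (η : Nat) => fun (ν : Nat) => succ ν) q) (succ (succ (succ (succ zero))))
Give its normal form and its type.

resulting normal form:
  fun (z : Nat) => fun (q : Nat) => succ (succ (succ (succ q)))
the term's type:
  Nat -> Nat -> Nat


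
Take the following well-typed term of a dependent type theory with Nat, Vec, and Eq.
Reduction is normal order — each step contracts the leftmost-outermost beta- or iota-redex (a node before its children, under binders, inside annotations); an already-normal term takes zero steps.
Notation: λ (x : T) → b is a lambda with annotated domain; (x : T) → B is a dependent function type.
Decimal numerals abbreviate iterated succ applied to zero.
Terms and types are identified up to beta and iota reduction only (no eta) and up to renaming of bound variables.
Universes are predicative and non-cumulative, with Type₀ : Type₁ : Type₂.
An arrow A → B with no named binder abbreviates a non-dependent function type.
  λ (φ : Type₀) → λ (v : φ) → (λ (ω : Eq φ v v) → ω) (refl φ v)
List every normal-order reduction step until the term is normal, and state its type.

normal-order reduction:
  λ (φ : Type₀) → λ (v : φ) → (λ (ω : Eq φ v v) → ω) (refl φ v)
  ~> λ (φ : Type₀) → λ (v : φ) → refl φ v
type:
  (φ : Type₀) → (v : φ) → Eq φ v v


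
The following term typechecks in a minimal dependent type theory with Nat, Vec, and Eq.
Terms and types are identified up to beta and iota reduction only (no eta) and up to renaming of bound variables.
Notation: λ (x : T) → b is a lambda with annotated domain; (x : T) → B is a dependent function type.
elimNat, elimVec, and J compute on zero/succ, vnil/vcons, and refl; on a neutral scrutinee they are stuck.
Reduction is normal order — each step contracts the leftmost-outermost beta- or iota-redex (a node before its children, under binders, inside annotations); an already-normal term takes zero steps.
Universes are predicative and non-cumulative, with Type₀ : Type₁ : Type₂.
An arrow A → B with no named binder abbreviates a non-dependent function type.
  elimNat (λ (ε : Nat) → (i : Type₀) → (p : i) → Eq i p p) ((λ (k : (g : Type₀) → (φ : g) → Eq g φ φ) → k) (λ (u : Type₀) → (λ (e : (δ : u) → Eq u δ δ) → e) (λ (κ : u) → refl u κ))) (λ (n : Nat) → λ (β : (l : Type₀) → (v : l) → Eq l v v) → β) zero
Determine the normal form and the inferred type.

resulting normal form:
  λ (ε : Type₀) → λ (i : ε) → refl ε i
inferred type:
  (ε : Type₀) → (i : ε) → Eq ε i i


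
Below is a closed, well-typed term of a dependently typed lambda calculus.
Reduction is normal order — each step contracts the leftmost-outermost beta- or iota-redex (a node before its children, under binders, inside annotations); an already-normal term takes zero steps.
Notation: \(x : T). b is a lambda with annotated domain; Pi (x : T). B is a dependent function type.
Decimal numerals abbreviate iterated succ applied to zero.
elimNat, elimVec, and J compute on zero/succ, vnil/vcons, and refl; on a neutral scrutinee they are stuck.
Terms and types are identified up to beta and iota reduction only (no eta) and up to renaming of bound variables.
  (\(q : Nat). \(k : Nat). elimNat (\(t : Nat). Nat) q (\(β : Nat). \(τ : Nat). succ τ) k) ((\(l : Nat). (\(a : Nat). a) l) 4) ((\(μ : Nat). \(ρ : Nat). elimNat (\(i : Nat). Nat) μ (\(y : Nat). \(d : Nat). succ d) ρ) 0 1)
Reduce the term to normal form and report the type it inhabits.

normal form:
  5
type:
  Nat
observation: contracting a beta-redex first, the term normalizes in 14 steps.


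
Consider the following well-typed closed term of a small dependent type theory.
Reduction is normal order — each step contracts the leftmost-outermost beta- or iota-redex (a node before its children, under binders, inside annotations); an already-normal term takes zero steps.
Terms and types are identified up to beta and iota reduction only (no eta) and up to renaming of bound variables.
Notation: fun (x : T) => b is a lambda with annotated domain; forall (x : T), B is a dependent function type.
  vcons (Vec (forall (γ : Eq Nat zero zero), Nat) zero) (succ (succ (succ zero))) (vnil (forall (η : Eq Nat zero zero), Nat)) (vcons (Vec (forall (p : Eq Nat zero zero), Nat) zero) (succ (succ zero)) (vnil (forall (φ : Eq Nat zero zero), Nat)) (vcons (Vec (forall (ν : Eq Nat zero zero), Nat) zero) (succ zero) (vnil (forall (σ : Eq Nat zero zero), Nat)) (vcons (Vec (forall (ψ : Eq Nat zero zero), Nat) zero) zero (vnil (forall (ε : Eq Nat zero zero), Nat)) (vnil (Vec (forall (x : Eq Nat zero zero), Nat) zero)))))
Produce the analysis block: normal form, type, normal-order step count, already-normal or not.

reduced normal form:
  vcons (Vec (forall (γ : Eq Nat zero zero), Nat) zero) (succ (succ (succ zero))) (vnil (forall (η : Eq Nat zero zero), Nat)) (vcons (Vec (forall (p : Eq Nat zero zero), Nat) zero) (succ (succ zero)) (vnil (forall (φ : Eq Nat zero zero), Nat)) (vcons (Vec (forall (ν : Eq Nat zero zero), Nat) zero) (succ zero) (vnil (forall (σ : Eq Nat zero zero), Nat)) (vcons (Vec (forall (ψ : Eq Nat zero zero), Nat) zero) zero (vnil (forall (ε : Eq Nat zero zero), Nat)) (vnil (Vec (forall (x : Eq Nat zero zero), Nat) zero)))))
type:
  Vec (Vec (forall (γ : Eq Nat zero zero), Nat) zero) (succ (succ (succ (succ zero))))
reduction steps (normal order): 0
already normal: yes


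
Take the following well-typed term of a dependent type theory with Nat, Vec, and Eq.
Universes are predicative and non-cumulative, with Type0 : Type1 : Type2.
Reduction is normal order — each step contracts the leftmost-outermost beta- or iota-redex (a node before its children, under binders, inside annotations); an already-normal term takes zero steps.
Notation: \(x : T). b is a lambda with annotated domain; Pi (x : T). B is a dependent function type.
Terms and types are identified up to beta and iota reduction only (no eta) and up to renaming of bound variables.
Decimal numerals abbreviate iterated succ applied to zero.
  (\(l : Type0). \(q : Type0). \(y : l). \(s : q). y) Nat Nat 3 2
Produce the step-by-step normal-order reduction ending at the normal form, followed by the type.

reduction (normal order):
  (\(l : Type0). \(q : Type0). \(y : l). \(s : q). y) Nat Nat 3 2
  ~> (\(l : Type0). \(q : Nat). \(y : l). q) Nat 3 2
  ~> (\(l : Nat). \(q : Nat). l) 3 2
  ~> (\(l : Nat). 3) 2
  ~> 3
inferred type:
  Nat


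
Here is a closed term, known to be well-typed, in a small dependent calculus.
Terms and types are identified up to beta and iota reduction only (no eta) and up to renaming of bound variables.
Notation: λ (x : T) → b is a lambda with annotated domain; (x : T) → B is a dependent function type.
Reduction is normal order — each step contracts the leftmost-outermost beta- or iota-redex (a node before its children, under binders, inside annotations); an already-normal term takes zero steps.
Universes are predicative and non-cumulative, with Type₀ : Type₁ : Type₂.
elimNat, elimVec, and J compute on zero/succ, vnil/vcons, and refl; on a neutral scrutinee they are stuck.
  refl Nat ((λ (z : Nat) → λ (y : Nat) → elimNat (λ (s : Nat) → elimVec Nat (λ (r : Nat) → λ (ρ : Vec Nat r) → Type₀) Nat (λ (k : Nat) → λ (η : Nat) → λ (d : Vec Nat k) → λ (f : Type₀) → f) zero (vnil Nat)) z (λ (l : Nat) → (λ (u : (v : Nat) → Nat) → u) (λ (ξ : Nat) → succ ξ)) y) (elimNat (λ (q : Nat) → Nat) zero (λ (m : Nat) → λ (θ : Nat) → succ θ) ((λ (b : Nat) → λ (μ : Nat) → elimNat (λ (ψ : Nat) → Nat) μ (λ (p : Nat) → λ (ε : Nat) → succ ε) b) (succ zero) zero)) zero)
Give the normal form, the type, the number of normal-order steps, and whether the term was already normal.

reduced normal form:
  refl Nat (succ zero)
inferred type:
  Eq Nat (succ zero) (succ zero)
normal-order step count: 13
already normal: no
first redex: a beta-redex


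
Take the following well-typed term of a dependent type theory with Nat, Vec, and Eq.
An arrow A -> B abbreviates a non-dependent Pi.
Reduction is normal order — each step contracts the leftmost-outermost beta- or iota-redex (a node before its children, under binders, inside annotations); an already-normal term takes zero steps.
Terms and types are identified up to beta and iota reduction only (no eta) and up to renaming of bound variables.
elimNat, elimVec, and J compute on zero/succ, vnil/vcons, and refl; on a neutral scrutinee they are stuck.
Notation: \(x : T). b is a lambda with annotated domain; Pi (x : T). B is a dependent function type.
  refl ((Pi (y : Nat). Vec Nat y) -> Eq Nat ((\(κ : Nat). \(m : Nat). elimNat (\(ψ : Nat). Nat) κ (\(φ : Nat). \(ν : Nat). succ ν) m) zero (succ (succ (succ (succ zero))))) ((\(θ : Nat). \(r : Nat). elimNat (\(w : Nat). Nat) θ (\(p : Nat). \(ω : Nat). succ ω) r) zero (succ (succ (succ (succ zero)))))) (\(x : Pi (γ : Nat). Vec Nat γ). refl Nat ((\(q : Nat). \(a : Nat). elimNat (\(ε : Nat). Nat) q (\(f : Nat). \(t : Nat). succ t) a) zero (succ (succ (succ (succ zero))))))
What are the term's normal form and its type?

reduced normal form:
  refl ((Pi (y : Nat). Vec Nat y) -> Eq Nat (succ (succ (succ (succ zero)))) (succ (succ (succ (succ zero))))) (\(κ : Pi (m : Nat). Vec Nat m). refl Nat (succ (succ (succ (succ zero)))))
inferred type:
  Eq ((Pi (y : Nat). Vec Nat y) -> Eq Nat (succ (succ (succ (succ zero)))) (succ (succ (succ (succ zero))))) (\(κ : Pi (m : Nat). Vec Nat m). refl Nat (succ (succ (succ (succ zero))))) (\(ψ : Pi (φ : Nat). Vec Nat φ). refl Nat (succ (succ (succ (succ zero)))))
observation: normalization takes exactly 45 steps under the normal-order strategy.


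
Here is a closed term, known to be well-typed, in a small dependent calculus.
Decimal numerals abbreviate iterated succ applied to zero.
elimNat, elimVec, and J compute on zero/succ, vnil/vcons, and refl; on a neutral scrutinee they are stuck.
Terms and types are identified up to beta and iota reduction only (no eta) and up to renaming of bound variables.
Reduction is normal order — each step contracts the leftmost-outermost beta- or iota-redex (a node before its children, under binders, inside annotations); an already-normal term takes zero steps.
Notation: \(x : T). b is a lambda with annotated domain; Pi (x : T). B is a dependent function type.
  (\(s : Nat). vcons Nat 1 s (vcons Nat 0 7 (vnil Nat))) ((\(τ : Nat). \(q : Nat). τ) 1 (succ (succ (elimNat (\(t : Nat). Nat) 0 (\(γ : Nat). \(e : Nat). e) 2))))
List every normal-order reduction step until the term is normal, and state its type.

normal-order reduction sequence:
  (\(s : Nat). vcons Nat 1 s (vcons Nat 0 7 (vnil Nat))) ((\(τ : Nat). \(q : Nat). τ) 1 (succ (succ (elimNat (\(t : Nat). Nat) 0 (\(γ : Nat). \(e : Nat). e) 2))))
  ~> vcons Nat 1 ((\(s : Nat). \(τ : Nat). s) 1 (succ (succ (elimNat (\(q : Nat). Nat) 0 (\(t : Nat). \(γ : Nat). γ) 2)))) (vcons Nat 0 7 (vnil Nat))
  ~> vcons Nat 1 ((\(s : Nat). 1) (succ (succ (elimNat (\(τ : Nat). Nat) 0 (\(q : Nat). \(t : Nat). t) 2)))) (vcons Nat 0 7 (vnil Nat))
  ~> vcons Nat 1 1 (vcons Nat 0 7 (vnil Nat))
inferred type:
  Vec Nat 2


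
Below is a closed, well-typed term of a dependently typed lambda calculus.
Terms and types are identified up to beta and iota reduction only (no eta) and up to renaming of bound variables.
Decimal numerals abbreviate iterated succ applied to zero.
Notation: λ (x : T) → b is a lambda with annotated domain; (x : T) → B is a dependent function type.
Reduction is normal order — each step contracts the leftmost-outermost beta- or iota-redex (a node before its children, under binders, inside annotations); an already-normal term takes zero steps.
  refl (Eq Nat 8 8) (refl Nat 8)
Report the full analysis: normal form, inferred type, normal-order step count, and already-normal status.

resulting normal form:
  refl (Eq Nat 8 8) (refl Nat 8)
the term's type:
  Eq (Eq Nat 8 8) (refl Nat 8) (refl Nat 8)
normal-order step count: 0
started in normal form: yes


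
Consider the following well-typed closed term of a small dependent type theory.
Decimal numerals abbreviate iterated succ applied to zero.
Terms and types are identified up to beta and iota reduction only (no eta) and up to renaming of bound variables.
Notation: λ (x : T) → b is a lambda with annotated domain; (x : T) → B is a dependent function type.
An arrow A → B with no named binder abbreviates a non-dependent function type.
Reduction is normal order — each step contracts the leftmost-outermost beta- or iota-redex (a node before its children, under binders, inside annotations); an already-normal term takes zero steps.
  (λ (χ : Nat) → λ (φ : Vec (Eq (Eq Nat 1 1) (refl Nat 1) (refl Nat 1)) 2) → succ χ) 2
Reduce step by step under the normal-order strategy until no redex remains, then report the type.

normal-order reduction sequence:
  (λ (χ : Nat) → λ (φ : Vec (Eq (Eq Nat 1 1) (refl Nat 1) (refl Nat 1)) 2) → succ χ) 2
  ~> λ (χ : Vec (Eq (Eq Nat 1 1) (refl Nat 1) (refl Nat 1)) 2) → 3
type:
  Vec (Eq (Eq Nat 1 1) (refl Nat 1) (refl Nat 1)) 2 → Nat


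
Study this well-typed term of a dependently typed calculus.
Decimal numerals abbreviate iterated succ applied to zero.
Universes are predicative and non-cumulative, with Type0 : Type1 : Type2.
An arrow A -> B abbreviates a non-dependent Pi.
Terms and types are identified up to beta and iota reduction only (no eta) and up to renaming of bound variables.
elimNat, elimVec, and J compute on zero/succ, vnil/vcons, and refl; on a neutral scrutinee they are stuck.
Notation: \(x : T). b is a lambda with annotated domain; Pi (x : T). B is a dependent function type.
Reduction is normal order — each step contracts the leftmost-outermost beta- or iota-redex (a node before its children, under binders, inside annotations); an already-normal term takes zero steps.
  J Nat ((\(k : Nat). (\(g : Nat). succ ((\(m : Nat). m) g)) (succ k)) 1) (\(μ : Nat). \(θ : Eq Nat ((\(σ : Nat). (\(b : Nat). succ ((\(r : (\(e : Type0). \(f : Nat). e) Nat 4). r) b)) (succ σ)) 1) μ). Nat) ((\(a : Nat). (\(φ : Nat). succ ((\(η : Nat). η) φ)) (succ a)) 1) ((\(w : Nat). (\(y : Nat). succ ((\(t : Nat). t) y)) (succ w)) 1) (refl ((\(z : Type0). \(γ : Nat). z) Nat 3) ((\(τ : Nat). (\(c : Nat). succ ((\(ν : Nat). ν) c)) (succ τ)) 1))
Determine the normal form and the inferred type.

reduced normal form:
  3
inferred type:
  Nat


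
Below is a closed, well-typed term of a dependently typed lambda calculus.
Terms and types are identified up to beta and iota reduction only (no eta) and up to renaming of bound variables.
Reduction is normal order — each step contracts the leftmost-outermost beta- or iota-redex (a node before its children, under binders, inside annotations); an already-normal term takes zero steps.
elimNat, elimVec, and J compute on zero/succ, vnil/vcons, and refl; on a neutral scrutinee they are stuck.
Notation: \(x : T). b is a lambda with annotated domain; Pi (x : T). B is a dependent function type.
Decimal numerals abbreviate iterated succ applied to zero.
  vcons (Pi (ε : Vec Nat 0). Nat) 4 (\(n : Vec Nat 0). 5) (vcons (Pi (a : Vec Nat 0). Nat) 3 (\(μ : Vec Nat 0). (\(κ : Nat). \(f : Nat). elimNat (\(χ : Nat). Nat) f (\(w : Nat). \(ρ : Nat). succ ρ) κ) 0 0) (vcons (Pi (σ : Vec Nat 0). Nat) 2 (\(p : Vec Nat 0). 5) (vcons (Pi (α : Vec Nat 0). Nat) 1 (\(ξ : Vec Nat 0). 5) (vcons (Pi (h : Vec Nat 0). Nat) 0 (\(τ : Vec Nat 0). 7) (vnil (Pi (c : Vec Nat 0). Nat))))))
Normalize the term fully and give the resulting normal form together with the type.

resulting normal form:
  vcons (Pi (ε : Vec Nat 0). Nat) 4 (\(n : Vec Nat 0). 5) (vcons (Pi (a : Vec Nat 0). Nat) 3 (\(μ : Vec Nat 0). 0) (vcons (Pi (κ : Vec Nat 0). Nat) 2 (\(f : Vec Nat 0). 5) (vcons (Pi (χ : Vec Nat 0). Nat) 1 (\(w : Vec Nat 0). 5) (vcons (Pi (ρ : Vec Nat 0). Nat) 0 (\(σ : Vec Nat 0). 7) (vnil (Pi (p : Vec Nat 0). Nat))))))
inferred type:
  Vec (Pi (ε : Vec Nat 0). Nat) 5


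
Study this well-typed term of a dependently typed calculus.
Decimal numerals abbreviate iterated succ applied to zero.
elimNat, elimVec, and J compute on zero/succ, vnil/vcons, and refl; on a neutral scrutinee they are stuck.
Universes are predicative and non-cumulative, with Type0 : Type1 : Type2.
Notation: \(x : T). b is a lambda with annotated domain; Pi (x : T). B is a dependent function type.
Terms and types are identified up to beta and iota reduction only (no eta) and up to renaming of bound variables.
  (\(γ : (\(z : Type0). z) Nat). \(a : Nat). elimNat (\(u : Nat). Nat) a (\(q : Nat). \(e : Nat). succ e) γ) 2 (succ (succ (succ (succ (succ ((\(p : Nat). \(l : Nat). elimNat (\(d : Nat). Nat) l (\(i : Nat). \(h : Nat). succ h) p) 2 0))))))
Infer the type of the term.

inferred type:
  Nat


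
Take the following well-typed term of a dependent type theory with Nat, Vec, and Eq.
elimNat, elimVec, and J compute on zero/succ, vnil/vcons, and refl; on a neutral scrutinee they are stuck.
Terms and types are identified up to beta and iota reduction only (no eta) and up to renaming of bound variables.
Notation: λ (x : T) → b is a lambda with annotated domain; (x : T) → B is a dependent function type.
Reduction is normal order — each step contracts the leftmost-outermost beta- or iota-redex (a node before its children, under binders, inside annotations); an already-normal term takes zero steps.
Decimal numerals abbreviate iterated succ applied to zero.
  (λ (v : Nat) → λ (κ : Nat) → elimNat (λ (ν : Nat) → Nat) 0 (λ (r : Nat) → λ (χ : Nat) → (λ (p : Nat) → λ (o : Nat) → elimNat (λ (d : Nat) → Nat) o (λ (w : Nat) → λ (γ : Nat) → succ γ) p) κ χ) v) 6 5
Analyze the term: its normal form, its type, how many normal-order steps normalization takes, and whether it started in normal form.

resulting normal form:
  30
inferred type:
  Nat
steps to reach normal form (normal order): 129
already normal: no
first contracted redex: a beta-redex


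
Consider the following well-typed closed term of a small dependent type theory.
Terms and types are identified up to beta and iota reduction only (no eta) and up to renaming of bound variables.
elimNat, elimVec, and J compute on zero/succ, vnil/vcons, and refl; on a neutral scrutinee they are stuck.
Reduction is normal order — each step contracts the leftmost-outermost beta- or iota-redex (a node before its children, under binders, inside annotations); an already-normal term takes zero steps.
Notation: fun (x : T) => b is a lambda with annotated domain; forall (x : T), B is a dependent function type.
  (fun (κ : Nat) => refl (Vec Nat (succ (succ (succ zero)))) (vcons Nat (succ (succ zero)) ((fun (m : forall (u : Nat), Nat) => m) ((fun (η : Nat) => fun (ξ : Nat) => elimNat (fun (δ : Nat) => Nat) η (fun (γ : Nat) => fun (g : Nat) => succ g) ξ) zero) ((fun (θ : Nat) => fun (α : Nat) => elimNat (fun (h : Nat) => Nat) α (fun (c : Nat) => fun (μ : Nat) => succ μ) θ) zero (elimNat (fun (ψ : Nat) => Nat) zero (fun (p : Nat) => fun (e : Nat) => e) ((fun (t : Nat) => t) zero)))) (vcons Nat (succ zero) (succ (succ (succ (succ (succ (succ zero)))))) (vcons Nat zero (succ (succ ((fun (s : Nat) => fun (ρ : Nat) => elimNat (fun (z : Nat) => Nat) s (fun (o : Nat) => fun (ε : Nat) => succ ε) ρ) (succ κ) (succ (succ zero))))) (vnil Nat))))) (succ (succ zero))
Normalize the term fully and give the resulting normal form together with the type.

normal form:
  refl (Vec Nat (succ (succ (succ zero)))) (vcons Nat (succ (succ zero)) zero (vcons Nat (succ zero) (succ (succ (succ (succ (succ (succ zero)))))) (vcons Nat zero (succ (succ (succ (succ (succ (succ (succ zero))))))) (vnil Nat))))
the term's type:
  Eq (Vec Nat (succ (succ (succ zero)))) (vcons Nat (succ (succ zero)) zero (vcons Nat (succ zero) (succ (succ (succ (succ (succ (succ zero)))))) (vcons Nat zero (succ (succ (succ (succ (succ (succ (succ zero))))))) (vnil Nat)))) (vcons Nat (succ (succ zero)) zero (vcons Nat (succ zero) (succ (succ (succ (succ (succ (succ zero)))))) (vcons Nat zero (succ (succ (succ (succ (succ (succ (succ zero))))))) (vnil Nat))))


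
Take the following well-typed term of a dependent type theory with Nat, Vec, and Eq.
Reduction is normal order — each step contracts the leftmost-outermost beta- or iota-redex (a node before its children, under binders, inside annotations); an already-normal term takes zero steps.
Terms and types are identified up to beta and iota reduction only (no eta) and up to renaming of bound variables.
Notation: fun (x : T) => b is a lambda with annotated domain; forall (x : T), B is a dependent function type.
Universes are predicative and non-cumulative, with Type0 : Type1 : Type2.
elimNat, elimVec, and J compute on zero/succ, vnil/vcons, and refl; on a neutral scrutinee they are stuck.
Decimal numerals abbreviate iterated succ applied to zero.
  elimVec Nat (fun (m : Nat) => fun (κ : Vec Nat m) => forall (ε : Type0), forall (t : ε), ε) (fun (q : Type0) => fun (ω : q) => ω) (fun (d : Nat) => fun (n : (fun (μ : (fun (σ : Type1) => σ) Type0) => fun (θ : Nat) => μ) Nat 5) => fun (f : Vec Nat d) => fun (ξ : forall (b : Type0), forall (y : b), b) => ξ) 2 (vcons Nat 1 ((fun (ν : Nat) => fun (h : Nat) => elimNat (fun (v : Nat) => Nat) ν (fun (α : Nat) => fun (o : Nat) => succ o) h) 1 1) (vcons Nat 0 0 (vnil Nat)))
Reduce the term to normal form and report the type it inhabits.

resulting normal form:
  fun (m : Type0) => fun (κ : m) => κ
inferred type:
  forall (m : Type0), forall (κ : m), m
observation: reduction starts at an elimVec iota-redex, and 11 normal-order steps reach the normal form.


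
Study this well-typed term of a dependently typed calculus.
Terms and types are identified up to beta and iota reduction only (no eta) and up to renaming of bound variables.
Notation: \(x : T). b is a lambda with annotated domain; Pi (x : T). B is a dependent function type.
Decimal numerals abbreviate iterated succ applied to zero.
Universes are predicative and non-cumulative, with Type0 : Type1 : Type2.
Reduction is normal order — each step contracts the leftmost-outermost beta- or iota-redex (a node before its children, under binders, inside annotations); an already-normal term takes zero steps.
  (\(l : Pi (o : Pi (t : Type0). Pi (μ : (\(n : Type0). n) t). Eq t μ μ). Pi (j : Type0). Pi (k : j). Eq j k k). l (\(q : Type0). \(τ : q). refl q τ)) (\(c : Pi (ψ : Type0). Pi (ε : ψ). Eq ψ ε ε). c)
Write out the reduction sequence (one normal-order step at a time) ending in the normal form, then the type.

normal-order reduction:
  (\(l : Pi (o : Pi (t : Type0). Pi (μ : (\(n : Type0). n) t). Eq t μ μ). Pi (j : Type0). Pi (k : j). Eq j k k). l (\(q : Type0). \(τ : q). refl q τ)) (\(c : Pi (ψ : Type0). Pi (ε : ψ). Eq ψ ε ε). c)
  ~> (\(l : Pi (o : Type0). Pi (t : o). Eq o t t). l) (\(μ : Type0). \(n : μ). refl μ n)
  ~> \(l : Type0). \(o : l). refl l o
type:
  Pi (l : Type0). Pi (o : l). Eq l o o


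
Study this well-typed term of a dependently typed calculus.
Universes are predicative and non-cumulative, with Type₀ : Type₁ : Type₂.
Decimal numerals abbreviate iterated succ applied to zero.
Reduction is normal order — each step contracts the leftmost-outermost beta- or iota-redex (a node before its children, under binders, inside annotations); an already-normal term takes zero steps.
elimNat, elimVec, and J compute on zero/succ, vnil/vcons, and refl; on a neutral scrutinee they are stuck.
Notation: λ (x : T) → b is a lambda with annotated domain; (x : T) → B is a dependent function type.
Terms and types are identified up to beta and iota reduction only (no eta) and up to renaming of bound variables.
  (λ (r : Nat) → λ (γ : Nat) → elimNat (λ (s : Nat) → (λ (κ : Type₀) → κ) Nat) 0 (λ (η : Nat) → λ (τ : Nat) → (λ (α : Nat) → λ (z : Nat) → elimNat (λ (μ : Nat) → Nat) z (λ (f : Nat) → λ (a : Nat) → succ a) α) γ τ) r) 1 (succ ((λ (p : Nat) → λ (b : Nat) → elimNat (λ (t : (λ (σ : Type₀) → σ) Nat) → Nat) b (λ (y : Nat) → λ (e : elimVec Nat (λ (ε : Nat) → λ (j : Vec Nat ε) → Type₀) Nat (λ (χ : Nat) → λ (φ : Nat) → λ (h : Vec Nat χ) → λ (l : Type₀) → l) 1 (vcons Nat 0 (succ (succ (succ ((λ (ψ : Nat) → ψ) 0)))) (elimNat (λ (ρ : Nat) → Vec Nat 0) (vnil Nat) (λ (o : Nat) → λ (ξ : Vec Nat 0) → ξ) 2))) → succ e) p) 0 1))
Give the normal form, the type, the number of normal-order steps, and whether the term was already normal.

normal form:
  2
type:
  Nat
steps to reach normal form (normal order): 18
term was already normal: no
first contracted redex: a beta-redex


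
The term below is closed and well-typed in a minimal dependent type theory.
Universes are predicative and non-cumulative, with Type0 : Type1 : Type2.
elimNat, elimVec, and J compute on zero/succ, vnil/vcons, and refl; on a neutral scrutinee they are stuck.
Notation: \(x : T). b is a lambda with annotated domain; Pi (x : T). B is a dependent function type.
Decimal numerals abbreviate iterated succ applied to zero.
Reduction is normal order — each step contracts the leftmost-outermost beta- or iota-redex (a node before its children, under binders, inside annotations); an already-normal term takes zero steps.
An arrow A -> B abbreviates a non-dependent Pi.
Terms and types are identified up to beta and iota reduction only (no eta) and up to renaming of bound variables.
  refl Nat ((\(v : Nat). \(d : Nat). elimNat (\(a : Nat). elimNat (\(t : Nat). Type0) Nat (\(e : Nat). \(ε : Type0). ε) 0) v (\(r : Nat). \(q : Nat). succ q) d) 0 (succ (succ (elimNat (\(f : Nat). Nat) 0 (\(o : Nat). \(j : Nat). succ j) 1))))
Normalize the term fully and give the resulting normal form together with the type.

normal form:
  refl Nat 3
inferred type:
  Eq Nat 3 3
observation: the first redex contracted is a beta-redex; the normal form is reached in 17 normal-order steps.


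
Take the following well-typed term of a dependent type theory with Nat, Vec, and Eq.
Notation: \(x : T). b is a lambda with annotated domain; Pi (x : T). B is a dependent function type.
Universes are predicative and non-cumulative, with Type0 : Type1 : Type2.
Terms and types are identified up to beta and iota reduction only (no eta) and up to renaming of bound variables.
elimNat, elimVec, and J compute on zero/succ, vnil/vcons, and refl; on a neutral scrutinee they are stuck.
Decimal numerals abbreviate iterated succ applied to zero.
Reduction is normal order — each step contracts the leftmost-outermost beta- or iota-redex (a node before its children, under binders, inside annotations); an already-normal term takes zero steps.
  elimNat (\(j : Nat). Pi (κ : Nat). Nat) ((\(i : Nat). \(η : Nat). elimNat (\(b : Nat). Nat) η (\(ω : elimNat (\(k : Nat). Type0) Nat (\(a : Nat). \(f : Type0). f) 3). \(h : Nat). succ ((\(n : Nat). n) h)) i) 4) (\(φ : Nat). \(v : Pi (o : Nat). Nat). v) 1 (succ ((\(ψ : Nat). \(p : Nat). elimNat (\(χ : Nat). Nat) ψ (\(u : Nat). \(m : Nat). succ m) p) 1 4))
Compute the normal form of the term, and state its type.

normal form:
  10
inferred type:
  Nat
observation: 38 normal-order steps normalize the term, beginning with an elimNat iota-redex.


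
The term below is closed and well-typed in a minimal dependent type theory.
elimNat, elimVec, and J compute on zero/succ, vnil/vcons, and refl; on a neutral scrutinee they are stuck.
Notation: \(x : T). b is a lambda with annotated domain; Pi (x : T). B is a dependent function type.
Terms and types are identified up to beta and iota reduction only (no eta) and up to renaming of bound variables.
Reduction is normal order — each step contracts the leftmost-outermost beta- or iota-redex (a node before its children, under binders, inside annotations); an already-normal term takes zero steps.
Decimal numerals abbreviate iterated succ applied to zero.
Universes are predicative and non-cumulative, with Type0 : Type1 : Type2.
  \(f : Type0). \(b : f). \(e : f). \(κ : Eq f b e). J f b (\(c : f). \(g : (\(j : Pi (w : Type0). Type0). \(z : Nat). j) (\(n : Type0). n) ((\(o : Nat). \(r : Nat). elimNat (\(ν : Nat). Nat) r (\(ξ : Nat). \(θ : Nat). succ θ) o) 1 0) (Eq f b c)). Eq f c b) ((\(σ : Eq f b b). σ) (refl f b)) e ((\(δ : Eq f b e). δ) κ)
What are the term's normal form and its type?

reduced normal form:
  \(f : Type0). \(b : f). \(e : f). \(κ : Eq f b e). J f b (\(c : f). \(g : Eq f b c). Eq f c b) (refl f b) e κ
type:
  Pi (f : Type0). Pi (b : f). Pi (e : f). Pi (κ : Eq f b e). Eq f e b
observation: contracting a beta-redex first, the term normalizes in 5 steps.


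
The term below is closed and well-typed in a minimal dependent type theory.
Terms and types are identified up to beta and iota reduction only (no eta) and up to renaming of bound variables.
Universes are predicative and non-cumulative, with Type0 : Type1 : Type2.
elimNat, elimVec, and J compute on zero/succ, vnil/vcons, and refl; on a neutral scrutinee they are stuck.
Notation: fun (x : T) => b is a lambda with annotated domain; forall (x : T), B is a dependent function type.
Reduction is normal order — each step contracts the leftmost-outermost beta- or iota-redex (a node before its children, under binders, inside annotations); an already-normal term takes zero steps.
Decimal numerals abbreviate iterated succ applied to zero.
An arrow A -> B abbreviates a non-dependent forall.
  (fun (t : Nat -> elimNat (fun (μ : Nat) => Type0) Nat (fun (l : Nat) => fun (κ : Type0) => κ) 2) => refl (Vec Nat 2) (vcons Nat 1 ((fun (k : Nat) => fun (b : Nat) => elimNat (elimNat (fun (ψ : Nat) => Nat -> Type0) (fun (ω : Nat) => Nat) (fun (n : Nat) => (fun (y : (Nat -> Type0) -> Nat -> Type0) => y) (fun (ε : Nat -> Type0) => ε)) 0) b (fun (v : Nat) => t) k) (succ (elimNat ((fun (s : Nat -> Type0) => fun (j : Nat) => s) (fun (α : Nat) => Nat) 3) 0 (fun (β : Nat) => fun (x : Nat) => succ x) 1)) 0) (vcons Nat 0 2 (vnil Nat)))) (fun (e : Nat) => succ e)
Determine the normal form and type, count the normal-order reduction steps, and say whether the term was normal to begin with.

normal form:
  refl (Vec Nat 2) (vcons Nat 1 2 (vcons Nat 0 2 (vnil Nat)))
type:
  Eq (Vec Nat 2) (vcons Nat 1 2 (vcons Nat 0 2 (vnil Nat))) (vcons Nat 1 2 (vcons Nat 0 2 (vnil Nat)))
normal-order step count: 15
already normal: no
first contracted redex: a beta-redex
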